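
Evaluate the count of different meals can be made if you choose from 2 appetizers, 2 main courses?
4

Reasoning: By the multiplication principle: 2 × 2 = 4.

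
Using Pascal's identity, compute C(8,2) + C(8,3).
84

C(8,2) + C(8,3) = C(9,3) = 84.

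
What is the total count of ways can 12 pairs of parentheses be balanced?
Using the Catalan number formula: C_n = C(2n, n) / (n+1)
C_12 = C(24, 12) / (12+1)
     = 2704156 / 13
     = 208,012

Answer: 208,012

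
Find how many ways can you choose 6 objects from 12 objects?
C(12,6) = 12! / (6! × (12-6)!)
         = 12! / (6! × 6!)
         = 924

Answer: 924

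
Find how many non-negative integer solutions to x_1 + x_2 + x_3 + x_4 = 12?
455

C(12+4-1, 4-1) = 455.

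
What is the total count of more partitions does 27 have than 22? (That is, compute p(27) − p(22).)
2,008

Explanation: Pentagonal recurrence p(n) = p(n−1) + p(n−2) − p(n−5) − p(n−7) + …: p(27) = p(26) + p(25) − p(22) − p(20) + p(15) + p(12) − p(5) − p(1) = 2,436 + 1,958 − 1,002 − 627 + 176 + 77 − 7 − 1 = 3,010.
p(22) = p(21) + p(20) − p(17) − p(15) + p(10) + p(7) − p(0) = 792 + 627 − 297 − 176 + 42 + 15 − 1 = 1,002.
Difference = 3,010 − 1,002 = 2,008.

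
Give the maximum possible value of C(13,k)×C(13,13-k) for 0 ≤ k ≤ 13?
2,944,656

Reasoning: C(13,k)·C(13,13-k) = C(13,k)², maximised at the centre k = 6: C(13,6)² = 2,944,656.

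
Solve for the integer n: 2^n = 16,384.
16,384 = 1,024 × 16 = 2^10 × 2^4 = 2^14, so n = 14.
Final answer: 14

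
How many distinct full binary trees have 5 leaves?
14

Working:
Using the Catalan number formula: C_n = C(2n, n) / (n+1)
C_4 = C(8, 4) / (4+1)
     = 70 / 5
     = 14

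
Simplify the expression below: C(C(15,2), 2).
5,460

Reasoning: C(15,2) = 105, then C(105, 2) = 5,460.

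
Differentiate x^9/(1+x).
(9x^8(1+x) - x^9)/(1+x)²
Quotient rule: [9x^{8}(1+x) - x^9]/(1+x)².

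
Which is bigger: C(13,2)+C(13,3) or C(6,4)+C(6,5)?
C(13,2)+C(13,3)

Reasoning: First=364, Second=21.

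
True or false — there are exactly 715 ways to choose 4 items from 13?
C(13,4) = 715.
Final answer: True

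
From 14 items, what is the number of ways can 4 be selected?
1,001

Solution: C(14,4) = 14! / (4! × (14-4)!)
         = 14! / (4! × 10!)
         = 1,001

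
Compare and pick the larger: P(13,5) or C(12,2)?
P(13,5)

Working:
P(13,5)=154,440, C(12,2)=66.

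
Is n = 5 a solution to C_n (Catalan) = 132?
No

Explanation: C_5 = C(10,5)/(5+1) = 252/6 = 42, which does not equal 132.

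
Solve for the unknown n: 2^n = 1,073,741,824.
30

Explanation: 1,073,741,824 = 1,024 × 1,024 × 1,024 = 2^10 × 2^10 × 2^10 = 2^30, so n = 30.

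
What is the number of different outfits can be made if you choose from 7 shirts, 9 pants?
63
By the multiplication principle: 7 × 9 = 63.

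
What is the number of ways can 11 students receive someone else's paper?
14,684,570

Explanation: Using D(n) = (n-1)[D(n-1) + D(n-2)]:
D(11) = (11-1) × [D(10) + D(9)]
      = 10 × [1334961 + 133496]
      = 10 × 1468457
      = 14,684,570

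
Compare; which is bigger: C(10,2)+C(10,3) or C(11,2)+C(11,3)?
C(11,2)+C(11,3)

Reasoning: First=165, Second=220.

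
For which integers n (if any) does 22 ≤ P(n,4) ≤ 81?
4
P(3,4)=0; P(4,4)=24; P(5,4)=120. So valid n = 4.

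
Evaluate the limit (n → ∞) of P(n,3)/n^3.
1

Reasoning: P(n,3) = n(n-1)(n-2) ≈ n^3 for large n. Limit = 1.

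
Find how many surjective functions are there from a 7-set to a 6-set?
15,120

Reasoning: Onto functions = 6! × S(7,6)
First compute S(7,6) via recurrence:
Using the Stirling recurrence: S(n,k) = k·S(n-1,k) + S(n-1,k-1)
S(7,6) = 6·S(6,6) + S(6,5)
         = 6·1 + 15
         = 6 + 15
         = 21
Then: 720 × 21 = 15,120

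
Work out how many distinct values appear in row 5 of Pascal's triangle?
3

Row 5 has entries C(5,0)..C(5,5); by symmetry C(5,k)=C(5,5-k), giving 3 distinct values.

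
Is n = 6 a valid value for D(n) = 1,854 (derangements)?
No

Reasoning: D(6) = (6-1)·[D(5) + D(4)] = 5·[44 + 9] = 265, which does not equal 1,854.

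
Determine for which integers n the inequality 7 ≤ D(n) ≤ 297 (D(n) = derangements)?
4, 5, 6

Using D(n) = (n−1)[D(n−1) + D(n−2)] with D(1)=0, D(2)=1: D(3)=2; D(4)=9; D(5)=44; D(6)=265; D(7)=1,854. So valid n = 4, 5, 6.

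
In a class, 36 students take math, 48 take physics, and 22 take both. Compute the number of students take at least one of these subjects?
62
|A∪B| = |A|+|B|-|A∩B| = 36+48-22 = 62.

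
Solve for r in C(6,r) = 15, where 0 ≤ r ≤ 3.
2
C(6,r) is increasing for 0 ≤ r ≤ 3. Stepping up (C(6,r+1) = C(6,r)·(6−r)/(r+1)): C(6,1) = 6, C(6,2) = 15 ✓. So r = 2.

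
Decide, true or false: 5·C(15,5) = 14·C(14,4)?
False

Solution: Absorption identity k·C(n,k) = n·C(n-1,k-1). LHS = 5·3003 = 15,015; RHS = 14·1001 = 14,014.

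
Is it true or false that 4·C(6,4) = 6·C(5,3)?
Absorption identity k·C(n,k) = n·C(n-1,k-1). LHS = 4·15 = 60; RHS = 6·10 = 60.
Final answer: True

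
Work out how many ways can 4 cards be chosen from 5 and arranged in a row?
P(5,4) = 5!/(5-4)! = 120.
Final answer: 120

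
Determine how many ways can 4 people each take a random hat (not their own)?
Using D(n) = (n-1)[D(n-1) + D(n-2)]:
D(4) = (4-1) × [D(3) + D(2)]
      = 3 × [2 + 1]
      = 3 × 3
      = 9

Answer: 9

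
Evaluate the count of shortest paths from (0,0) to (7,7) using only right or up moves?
Choose 7 rights from 14 moves: C(14,7) = 3,432.
Final answer: 3,432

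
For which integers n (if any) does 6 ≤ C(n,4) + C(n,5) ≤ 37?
5, 6

Explanation: C(4,4)+C(4,5)=1; C(5,4)+C(5,5)=6; C(6,4)+C(6,5)=21; C(7,4)+C(7,5)=56. So valid n = 5, 6.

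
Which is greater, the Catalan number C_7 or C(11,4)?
C_7

Reasoning: C_7 = C(14,7)/(7+1) = 3,432/8 = 429; C(11,4) = 330.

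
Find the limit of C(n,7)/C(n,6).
∞
C(n,7)/C(n,6) = (n-6)/7 → ∞ as n → ∞.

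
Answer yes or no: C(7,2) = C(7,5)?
Yes

Solution: Symmetry C(n,k) = C(n,n-k): C(7,2) = 21 and C(7,5) = 21. Both sides agree, so the statement holds.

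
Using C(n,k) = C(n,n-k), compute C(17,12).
6,188

Solution: C(17,12) = C(17,5) = 6,188.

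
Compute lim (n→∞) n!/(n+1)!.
0
n!/(n+1)! = 1/[(n+1)] → 0 as n → ∞.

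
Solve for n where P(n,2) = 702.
27

Explanation: P(n,2) = n(n−1) is increasing in n; n(n−1) ≈ (n−0.5)^2 = 702 gives n ≈ 27.0. Check: P(25,2) = 600, P(26,2) = 650, P(27,2) = 702 ✓. So n = 27.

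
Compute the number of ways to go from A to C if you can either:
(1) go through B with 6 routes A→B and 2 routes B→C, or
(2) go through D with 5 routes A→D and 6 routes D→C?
42

Solution: Route via B: 6×2=12. Route via D: 5×6=30. Total: 42.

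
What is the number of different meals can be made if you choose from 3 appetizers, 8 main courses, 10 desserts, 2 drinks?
480

Reasoning: By the multiplication principle: 3 × 8 × 10 × 2 = 480.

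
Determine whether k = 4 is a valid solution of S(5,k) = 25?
No
S(5,4) = 4·S(4,4) + S(4,3) = 4·1 + 6 = 10, which does not equal 25.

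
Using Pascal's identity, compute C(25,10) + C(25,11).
C(25,10) + C(25,11) = C(26,11) = 7,726,160.

Answer: 7,726,160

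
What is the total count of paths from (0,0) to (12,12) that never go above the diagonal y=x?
208,012

Counted by the Catalan number C_12: C_12 = C(24,12)/(12+1) = 2,704,156/13 = 208,012.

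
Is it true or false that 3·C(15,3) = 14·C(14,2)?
Absorption identity k·C(n,k) = n·C(n-1,k-1). LHS = 3·455 = 1,365; RHS = 14·91 = 1,274.

Answer: False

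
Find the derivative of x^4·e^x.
(4x^3 + x^4)e^x
Product rule: d/dx[x^4]·e^x + x^4·d/dx[e^x] = 4x^{3}e^x + x^4e^x.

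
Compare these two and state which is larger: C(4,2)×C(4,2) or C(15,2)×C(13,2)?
C(4,2)×C(4,2)=36, C(15,2)×C(13,2)=8,190.

Answer: C(15,2)×C(13,2)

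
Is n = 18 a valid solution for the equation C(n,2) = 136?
No
C(18,2) = 18·17/2! = 306/2 = 153, which does not equal 136.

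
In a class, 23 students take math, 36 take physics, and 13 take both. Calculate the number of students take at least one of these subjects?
|A∪B| = |A|+|B|-|A∩B| = 23+36-13 = 46.

Answer: 46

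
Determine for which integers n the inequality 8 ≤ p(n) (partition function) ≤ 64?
6, 7, 8, 9, 10, 11

Tabulating p(n) via p(n) = p(n−1) + p(n−2) − p(n−5) − p(n−7) + …: p(5)=7; p(6)=11; p(7)=15; p(8)=22; p(9)=30; p(10)=42; p(11)=56; p(12)=77. So valid n = 6, 7, 8, 9, 10, 11.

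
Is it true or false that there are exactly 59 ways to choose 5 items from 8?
False

Explanation: C(8,5) = 56 ≠ 59.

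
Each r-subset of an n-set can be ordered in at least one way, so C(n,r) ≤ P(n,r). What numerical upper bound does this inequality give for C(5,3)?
60

P(5,3) = 5·4·3 = 60, so C(5,3) ≤ 60. (The bound is loose by a factor of 3! = 6: C(5,3) = 60/6 = 10.)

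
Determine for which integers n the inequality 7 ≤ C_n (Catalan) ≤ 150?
C_3=5; C_4=14; C_5=42; C_6=132; C_7=429. So valid n = 4, 5, 6.
Final answer: 4, 5, 6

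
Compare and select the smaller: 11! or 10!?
11!=39,916,800, 10!=3,628,800. 11! > 10!.

Answer: 10!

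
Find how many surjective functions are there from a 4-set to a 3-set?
36

Solution: Onto functions = 3! × S(4,3)
First compute S(4,3) via recurrence:
Using the Stirling recurrence: S(n,k) = k·S(n-1,k) + S(n-1,k-1)
S(4,3) = 3·S(3,3) + S(3,2)
         = 3·1 + 3
         = 3 + 3
         = 6
Then: 6 × 6 = 36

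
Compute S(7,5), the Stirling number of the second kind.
140

Explanation: Using the Stirling recurrence: S(n,k) = k·S(n-1,k) + S(n-1,k-1)
S(7,5) = 5·S(6,5) + S(6,4)
         = 5·15 + 65
         = 75 + 65
         = 140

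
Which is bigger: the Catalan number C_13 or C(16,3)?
C_13
C_13 = C(26,13)/(13+1) = 10,400,600/14 = 742,900; C(16,3) = 560.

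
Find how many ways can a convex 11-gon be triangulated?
4,862
Using the Catalan number formula: C_n = C(2n, n) / (n+1)
C_9 = C(18, 9) / (9+1)
     = 48620 / 10
     = 4,862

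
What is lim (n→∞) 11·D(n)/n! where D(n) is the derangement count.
11/e

D(n)/n! → 1/e, so 11·D(n)/n! → 11/e.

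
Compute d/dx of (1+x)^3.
3(1+x)^2

Using the power rule: d/dx (1+x)^3 = 3(1+x)^{2}.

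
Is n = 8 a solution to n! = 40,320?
Yes
8! = 8·7! = 8·5,040 = 40,320, which equals 40,320.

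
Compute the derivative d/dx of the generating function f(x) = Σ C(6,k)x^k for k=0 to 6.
Term-by-term differentiation gives Σ k·C(6,k)x^{k-1} for k=1 to 6.
Final answer: Σ k·C(6,k)x^(k-1) for k=1 to 6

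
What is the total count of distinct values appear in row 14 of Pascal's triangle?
8

Reasoning: Row 14 has entries C(14,0)..C(14,14); by symmetry C(14,k)=C(14,14-k), giving 8 distinct values.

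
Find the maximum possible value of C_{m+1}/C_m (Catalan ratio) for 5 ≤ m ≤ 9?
C_{m+1}/C_m = 2(2m+1)/(m+2), which increases with m. Maximum at m = 9: 2·19/11 = 38/11.
Final answer: 38/11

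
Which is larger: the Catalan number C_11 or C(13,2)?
C_11

C_11 = C(22,11)/(11+1) = 705,432/12 = 58,786; C(13,2) = 78.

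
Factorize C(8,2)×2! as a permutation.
C(8,2)×2! = [8!/(2!(6)!)]×2! = 8!/(6)! = P(8,2) = 56.
Final answer: P(8,2)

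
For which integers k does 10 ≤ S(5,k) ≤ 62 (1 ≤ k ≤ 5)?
2, 3, 4

Solution: S(5,1)=1; S(5,2)=15; S(5,3)=25; S(5,4)=10; S(5,5)=1. So valid k = 2, 3, 4.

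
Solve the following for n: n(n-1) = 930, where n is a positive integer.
31

Explanation: n² − n − 930 = 0, so n = (1 ± √(1 + 4·930))/2 = (1 ± √3,721)/2 = (1 ± 61)/2, i.e. n = 31 or n = -30. Taking the positive root, n = 31 (check: 31×30 = 930).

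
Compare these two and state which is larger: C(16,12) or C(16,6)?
C(16,6)

C(16,12)=1,820, C(16,6)=8,008.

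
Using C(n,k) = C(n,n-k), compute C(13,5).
1,287
C(13,5) = C(13,8) = 1,287.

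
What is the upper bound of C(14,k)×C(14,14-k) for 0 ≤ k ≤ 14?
11,778,624

Solution: C(14,k)·C(14,14-k) = C(14,k)², maximised at the centre k = 7: C(14,7)² = 11,778,624.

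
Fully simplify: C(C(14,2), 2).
4,095

Solution: C(14,2) = 91, then C(91, 2) = 4,095.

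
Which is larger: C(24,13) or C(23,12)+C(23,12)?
C(24,13)=2,496,144; C(23,12)+C(23,12)=1,352,078+1,352,078=2,704,156.

Answer: C(23,12)+C(23,12)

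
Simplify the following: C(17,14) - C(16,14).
560

C(17,14) - C(16,14) = C(16,13) = 560.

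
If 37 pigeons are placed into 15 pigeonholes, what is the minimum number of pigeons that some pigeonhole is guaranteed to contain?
Pigeonhole: ⌈37/15⌉ = 3.
Final answer: 3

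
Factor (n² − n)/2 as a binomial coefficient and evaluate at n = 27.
C(n,2); C(27,2) = 351

Working:
(n² − n)/2 = n(n−1)/2 = C(n,2). At n = 27: C(27,2) = 351.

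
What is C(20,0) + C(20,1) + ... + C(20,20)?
1,048,576
Sum of binomial coefficients = 2^20 = 1,048,576.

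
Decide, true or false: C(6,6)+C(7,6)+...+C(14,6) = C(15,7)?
True

Working:
Hockey stick identity gives Σ = C(15,7) = 6,435; RHS C(15,7) = 6,435.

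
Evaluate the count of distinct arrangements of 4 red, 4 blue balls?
70

Multinomial: 8!/(4! × 4!) = 70.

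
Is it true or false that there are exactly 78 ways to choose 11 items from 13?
True

Reasoning: C(13,11) = 78.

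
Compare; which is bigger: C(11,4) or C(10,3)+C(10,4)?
Equal
By Pascal's identity: C(11,4) = C(10,3)+C(10,4) = 330. Equal.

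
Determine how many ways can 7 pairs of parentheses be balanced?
429

Using the Catalan number formula: C_n = C(2n, n) / (n+1)
C_7 = C(14, 7) / (7+1)
     = 3432 / 8
     = 429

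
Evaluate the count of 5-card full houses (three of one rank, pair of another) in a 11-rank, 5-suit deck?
11,000

Explanation: Triple rank: 11. Triple suits: C(5,3)=10. Pair rank: 10. Pair suits: C(5,2)=10. Total: 11,000.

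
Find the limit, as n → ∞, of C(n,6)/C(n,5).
∞

Reasoning: C(n,6)/C(n,5) = (n-5)/6 → ∞ as n → ∞.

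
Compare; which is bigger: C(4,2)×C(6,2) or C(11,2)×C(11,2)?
C(11,2)×C(11,2)

Reasoning: C(4,2)×C(6,2)=90, C(11,2)×C(11,2)=3,025.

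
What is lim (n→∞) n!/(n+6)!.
0

Explanation: n!/(n+6)! = 1/[(n+1)(n+2)···(n+6)] → 0 as n → ∞.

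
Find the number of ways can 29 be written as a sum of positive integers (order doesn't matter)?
4,565

Reasoning: Pentagonal recurrence p(n) = p(n−1) + p(n−2) − p(n−5) − p(n−7) + …: p(29) = p(28) + p(27) − p(24) − p(22) + p(17) + p(14) − p(7) − p(3) = 3,718 + 3,010 − 1,575 − 1,002 + 297 + 135 − 15 − 3 = 4,565.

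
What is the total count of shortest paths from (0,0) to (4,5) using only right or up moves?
126

Working:
Choose 4 rights from 9 moves: C(9,4) = 126.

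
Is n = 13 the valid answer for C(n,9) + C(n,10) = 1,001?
Yes

Solution: C(13,9) + C(13,10) = 715 + 286 = 1,001, which equals 1,001.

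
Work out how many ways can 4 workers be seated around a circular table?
6

Reasoning: Circular arrangements: (4-1)! = 6.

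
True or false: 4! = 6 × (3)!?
False

Reasoning: 4! = 4 × 3! = 24, but 6 × 3! = 36.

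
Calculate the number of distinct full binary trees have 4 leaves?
5

Explanation: Using the Catalan number formula: C_n = C(2n, n) / (n+1)
C_3 = C(6, 3) / (3+1)
     = 20 / 4
     = 5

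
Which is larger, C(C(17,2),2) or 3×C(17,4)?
C(C(17,2),2)

Solution: C(C(17,2),2)=9,180, 3×C(17,4)=7,140.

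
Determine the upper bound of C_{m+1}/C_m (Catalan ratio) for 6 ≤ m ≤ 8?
17/5
C_{m+1}/C_m = 2(2m+1)/(m+2), which increases with m. Maximum at m = 8: 2·17/10 = 17/5.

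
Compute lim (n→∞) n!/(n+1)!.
n!/(n+1)! = 1/[(n+1)] → 0 as n → ∞.

Answer: 0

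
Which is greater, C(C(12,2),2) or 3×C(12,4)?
C(C(12,2),2)

Solution: C(C(12,2),2)=2,145, 3×C(12,4)=1,485.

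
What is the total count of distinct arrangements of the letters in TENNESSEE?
3,780

Solution: Word has 9 letters (T=1, E=4, N=2, S=2). Arrangements: 9!/Π(k!) = 3,780.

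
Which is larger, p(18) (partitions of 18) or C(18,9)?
C(18,9)

Solution: Pentagonal recurrence p(n) = p(n−1) + p(n−2) − p(n−5) − p(n−7) + …: p(18) = p(17) + p(16) − p(13) − p(11) + p(6) + p(3) = 297 + 231 − 101 − 56 + 11 + 3 = 385; C(18,9) = 48,620.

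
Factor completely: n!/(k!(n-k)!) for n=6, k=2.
C(6,2) = 15

Working:
This is the binomial coefficient C(6,2) = 15.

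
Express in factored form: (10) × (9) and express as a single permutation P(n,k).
P(10,2) = 10!/(8)!

Reasoning: Product of 2 consecutive descending integers starting at 10: P(10,2) = 10!/8! = 90.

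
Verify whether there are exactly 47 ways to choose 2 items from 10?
False

C(10,2) = 45 ≠ 47.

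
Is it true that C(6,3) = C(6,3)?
True

Solution: Symmetry C(n,k) = C(n,n-k): C(6,3) = 20 and C(6,3) = 20. Both sides agree, so the statement holds.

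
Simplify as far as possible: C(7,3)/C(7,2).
C(n,k+1)/C(n,k) = (n−k)/(k+1). Here (7−2)/(2+1) = 5/3 = 5/3.
Final answer: 5/3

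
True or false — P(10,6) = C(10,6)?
False

Working:
P(10,6) = 151,200 but C(10,6) = 210; they differ by a factor of 6! = 720, so the statement does not hold.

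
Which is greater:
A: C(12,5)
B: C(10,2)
A=C(12,5)=792, B=C(10,2)=45.
Final answer: A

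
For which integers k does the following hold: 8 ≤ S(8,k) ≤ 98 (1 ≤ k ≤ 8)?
7

Working:
S(8,1)=1; S(8,2)=127; S(8,3)=966; S(8,4)=1,701; S(8,5)=1,050; S(8,6)=266; S(8,7)=28; S(8,8)=1. So valid k = 7.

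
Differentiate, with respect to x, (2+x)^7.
Using the power rule: d/dx (2+x)^7 = 7(2+x)^{6}.
Final answer: 7(2+x)^6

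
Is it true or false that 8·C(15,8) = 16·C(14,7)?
False

Working:
Absorption identity k·C(n,k) = n·C(n-1,k-1). LHS = 8·6435 = 51,480; RHS = 16·3432 = 54,912.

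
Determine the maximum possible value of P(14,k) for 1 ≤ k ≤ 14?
P(14,k) increases in k, so maximum at k = 14: 14! = 87,178,291,200.

Answer: 87,178,291,200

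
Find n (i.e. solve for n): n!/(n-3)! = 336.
n!/(n-3)! = n×(n-1)×(n-2), a product of 3 consecutive integers ≈ (n−1)^3. 336^(1/3) + 1 ≈ 8.0; check n = 8: 8×7×6 = 336 ✓. So n = 8.
Final answer: 8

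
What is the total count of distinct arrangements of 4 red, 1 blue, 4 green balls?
630

Reasoning: Multinomial: 9!/(4! × 1! × 4!) = 630.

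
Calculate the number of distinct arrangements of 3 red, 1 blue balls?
4

Solution: Multinomial: 4!/(3! × 1!) = 4.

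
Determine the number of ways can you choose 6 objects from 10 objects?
C(10,6) = 10! / (6! × (10-6)!)
         = 10! / (6! × 4!)
         = 210
Final answer: 210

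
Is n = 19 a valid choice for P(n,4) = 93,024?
Yes

Explanation: P(19,4) = 19·18·17·16 = 93,024, which equals 93,024.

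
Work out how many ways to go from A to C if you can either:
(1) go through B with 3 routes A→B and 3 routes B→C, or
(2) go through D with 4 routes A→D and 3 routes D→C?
21

Route via B: 3×3=9. Route via D: 4×3=12. Total: 21.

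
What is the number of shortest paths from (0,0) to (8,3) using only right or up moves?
Choose 8 rights from 11 moves: C(11,8) = 165.

Answer: 165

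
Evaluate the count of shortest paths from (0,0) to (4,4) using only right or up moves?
70

Reasoning: Choose 4 rights from 8 moves: C(8,4) = 70.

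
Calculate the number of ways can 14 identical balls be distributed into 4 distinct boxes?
680

Explanation: C(14+4-1, 4-1) = C(17, 3) = 680.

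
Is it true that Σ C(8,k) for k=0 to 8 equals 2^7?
Binomial theorem: Σ C(8,k) = (1+1)^8 = 2^8 = 256; RHS 2^7 = 128.

Answer: False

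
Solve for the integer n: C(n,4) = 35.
7

Reasoning: C(n,4) = n(n−1)(n−2)(n−3)/4! is increasing in n, and n(n−1)(n−2)(n−3) = 4!·35 = 840 ≈ (n−1.5)^4 gives n ≈ 6.9. Check: C(5,4) = 5, C(6,4) = 15, C(7,4) = 35 ✓. So n = 7.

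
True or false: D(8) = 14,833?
True

Explanation: Derangements of 8 elements: D(8) = (8-1)·[D(7) + D(6)] = 7·[1,854 + 265] = 14,833.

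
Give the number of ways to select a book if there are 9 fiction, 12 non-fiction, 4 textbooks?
25

By the addition principle: 9 + 12 + 4 = 25.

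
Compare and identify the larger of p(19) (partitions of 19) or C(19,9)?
C(19,9)

Solution: Pentagonal recurrence p(n) = p(n−1) + p(n−2) − p(n−5) − p(n−7) + …: p(19) = p(18) + p(17) − p(14) − p(12) + p(7) + p(4) = 385 + 297 − 135 − 77 + 15 + 5 = 490; C(19,9) = 92,378.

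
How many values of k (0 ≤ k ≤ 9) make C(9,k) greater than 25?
6
Row 9 is unimodal and symmetric about k=9/2. C(9,1)=9 ≤ 25; C(9,2)=36 > 25; by symmetry C(9,k) > 25 for k = 2..7. That's 7 - 2 + 1 = 6 values.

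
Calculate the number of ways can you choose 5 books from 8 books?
56

Solution: C(8,5) = 8! / (5! × (8-5)!)
         = 8! / (5! × 3!)
         = 56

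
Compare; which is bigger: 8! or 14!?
14!

Reasoning: 8!=40,320, 14!=87,178,291,200. 14! > 8!.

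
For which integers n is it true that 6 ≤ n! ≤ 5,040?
3, 4, 5, 6, 7

Reasoning: n! is strictly increasing; 3! = 6 and 7! = 5,040, so valid n = 3, 4, 5, 6, 7.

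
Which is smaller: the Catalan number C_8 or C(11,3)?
C(11,3)

Working:
C_8 = C(16,8)/(8+1) = 12,870/9 = 1,430; C(11,3) = 165.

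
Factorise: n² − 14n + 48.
(n − 6)(n − 8)
Seek roots whose sum is 14 and product is 48: (6, 8). So n² − 14n + 48 = (n − 6)(n − 8).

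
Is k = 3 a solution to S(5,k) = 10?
No
S(5,3) = 3·S(4,3) + S(4,2) = 3·6 + 7 = 25, which does not equal 10.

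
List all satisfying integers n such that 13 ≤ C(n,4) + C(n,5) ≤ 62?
6, 7

Reasoning: C(5,4)+C(5,5)=6; C(6,4)+C(6,5)=21; C(7,4)+C(7,5)=56; C(8,4)+C(8,5)=126. So valid n = 6, 7.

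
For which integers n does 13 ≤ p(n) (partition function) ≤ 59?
Tabulating p(n) via p(n) = p(n−1) + p(n−2) − p(n−5) − p(n−7) + …: p(6)=11; p(7)=15; p(8)=22; p(9)=30; p(10)=42; p(11)=56; p(12)=77. So valid n = 7, 8, 9, 10, 11.
Final answer: 7, 8, 9, 10, 11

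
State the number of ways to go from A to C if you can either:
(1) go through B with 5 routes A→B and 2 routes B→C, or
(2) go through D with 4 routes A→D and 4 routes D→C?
26

Explanation: Route via B: 5×2=10. Route via D: 4×4=16. Total: 26.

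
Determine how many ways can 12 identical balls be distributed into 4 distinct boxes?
455

C(12+4-1, 4-1) = C(15, 3) = 455.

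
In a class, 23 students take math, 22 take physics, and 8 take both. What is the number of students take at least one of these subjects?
37

Working:
|A∪B| = |A|+|B|-|A∩B| = 23+22-8 = 37.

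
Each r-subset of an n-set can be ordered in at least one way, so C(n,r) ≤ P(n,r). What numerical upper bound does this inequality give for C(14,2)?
P(14,2) = 14·13 = 182, so C(14,2) ≤ 182. (The bound is loose by a factor of 2! = 2: C(14,2) = 182/2 = 91.)

Answer: 182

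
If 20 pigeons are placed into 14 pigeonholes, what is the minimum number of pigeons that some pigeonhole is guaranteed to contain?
2

Explanation: Pigeonhole: ⌈20/14⌉ = 2.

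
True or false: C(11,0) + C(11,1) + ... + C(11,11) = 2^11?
True

Binomial theorem with x = y = 1: Σ C(11,i) = (1+1)^11 = 2^11 = 2,048. The statement holds.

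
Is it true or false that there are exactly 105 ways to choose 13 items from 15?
True

C(15,13) = 105.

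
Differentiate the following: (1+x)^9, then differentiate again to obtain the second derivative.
First derivative: 9(1+x)^{8}. Second derivative: 9·8·(1+x)^{7} = 72(1+x)^{7}.

Answer: 72(1+x)^7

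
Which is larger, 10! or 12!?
12!

Explanation: 10!=3,628,800, 12!=479,001,600. 12! > 10!.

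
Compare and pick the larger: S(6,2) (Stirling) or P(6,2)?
S(6,2)

Reasoning: S(6,2) = 2·S(5,2) + S(5,1) = 2·15 + 1 = 31; P(6,2) = 30.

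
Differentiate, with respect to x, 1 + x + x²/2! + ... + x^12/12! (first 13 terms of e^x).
1 + x + x²/2! + ... + x^11/11!

Working:
Differentiating term by term gives the first 12 terms of e^x.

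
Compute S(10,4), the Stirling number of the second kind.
34,105

Working:
Using the Stirling recurrence: S(n,k) = k·S(n-1,k) + S(n-1,k-1)
S(10,4) = 4·S(9,4) + S(9,3)
         = 4·7770 + 3025
         = 31080 + 3025
         = 34,105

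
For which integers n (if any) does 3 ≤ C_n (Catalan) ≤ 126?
3, 4, 5

Reasoning: C_2=2; C_3=5; C_4=14; C_5=42; C_6=132. So valid n = 3, 4, 5.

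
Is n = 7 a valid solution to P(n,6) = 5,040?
P(7,6) = 7·6·5·4·3·2 = 5,040, which equals 5,040.

Answer: Yes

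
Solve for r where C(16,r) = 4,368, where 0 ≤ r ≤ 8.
5
C(16,r) is increasing for 0 ≤ r ≤ 8. Stepping up (C(16,r+1) = C(16,r)·(16−r)/(r+1)): C(16,1) = 16, C(16,2) = 120, C(16,3) = 560, C(16,4) = 1,820, C(16,5) = 4,368 ✓. So r = 5.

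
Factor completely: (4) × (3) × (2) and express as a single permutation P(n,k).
P(4,3) = 4!/(1)!

Working:
Product of 3 consecutive descending integers starting at 4: P(4,3) = 4!/1! = 24.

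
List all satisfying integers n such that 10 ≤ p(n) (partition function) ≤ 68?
6, 7, 8, 9, 10, 11

Explanation: Tabulating p(n) via p(n) = p(n−1) + p(n−2) − p(n−5) − p(n−7) + …: p(5)=7; p(6)=11; p(7)=15; p(8)=22; p(9)=30; p(10)=42; p(11)=56; p(12)=77. So valid n = 6, 7, 8, 9, 10, 11.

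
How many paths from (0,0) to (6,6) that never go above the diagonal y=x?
132

Counted by the Catalan number C_6: C_6 = C(12,6)/(6+1) = 924/7 = 132.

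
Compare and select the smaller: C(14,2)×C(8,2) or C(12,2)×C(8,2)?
C(14,2)×C(8,2)=2,548, C(12,2)×C(8,2)=1,848.
Final answer: C(12,2)×C(8,2)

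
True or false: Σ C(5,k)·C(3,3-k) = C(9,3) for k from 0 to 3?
False
Vandermonde's identity gives C(8,3) = 56; RHS C(9,3) = 84.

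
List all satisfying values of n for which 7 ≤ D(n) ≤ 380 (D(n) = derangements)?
4, 5, 6
Using D(n) = (n−1)[D(n−1) + D(n−2)] with D(1)=0, D(2)=1: D(3)=2; D(4)=9; D(5)=44; D(6)=265; D(7)=1,854. So valid n = 4, 5, 6.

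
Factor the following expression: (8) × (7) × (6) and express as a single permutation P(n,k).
P(8,3) = 8!/(5)!

Explanation: Product of 3 consecutive descending integers starting at 8: P(8,3) = 8!/5! = 336.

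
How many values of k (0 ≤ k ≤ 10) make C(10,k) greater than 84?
5

Working:
Row 10 is unimodal and symmetric about k=10/2. C(10,2)=45 ≤ 84; C(10,3)=120 > 84; by symmetry C(10,k) > 84 for k = 3..7. That's 7 - 3 + 1 = 5 values.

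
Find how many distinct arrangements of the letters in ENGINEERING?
Word has 11 letters (E=3, N=3, G=2, I=2, R=1). Arrangements: 11!/Π(k!) = 277,200.

Answer: 277,200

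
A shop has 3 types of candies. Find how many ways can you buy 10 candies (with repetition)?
66

Explanation: Stars and bars: C(10+3-1, 10) = C(12, 10) = 66.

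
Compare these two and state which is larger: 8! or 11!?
8!=40,320, 11!=39,916,800. 11! > 8!.
Final answer: 11!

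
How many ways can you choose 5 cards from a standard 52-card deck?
2,598,960

Working:
C(52,5) = 2,598,960.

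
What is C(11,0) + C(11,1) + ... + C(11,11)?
Sum of binomial coefficients = 2^11 = 2,048.

Answer: 2,048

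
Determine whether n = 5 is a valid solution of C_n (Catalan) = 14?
No
C_5 = C(10,5)/(5+1) = 252/6 = 42, which does not equal 14.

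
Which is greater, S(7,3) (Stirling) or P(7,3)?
S(7,3)
S(7,3) = 3·S(6,3) + S(6,2) = 3·90 + 31 = 301; P(7,3) = 210.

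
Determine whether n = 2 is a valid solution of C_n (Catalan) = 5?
No
C_2 = C(4,2)/(2+1) = 6/3 = 2, which does not equal 5.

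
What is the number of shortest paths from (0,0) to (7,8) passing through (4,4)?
2,450

Reasoning: To (4,4): C(8,4)=70. From there: C(7,3)=35. Total: 2,450.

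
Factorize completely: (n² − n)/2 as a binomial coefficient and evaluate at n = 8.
(n² − n)/2 = n(n−1)/2 = C(n,2). At n = 8: C(8,2) = 28.

Answer: C(n,2); C(8,2) = 28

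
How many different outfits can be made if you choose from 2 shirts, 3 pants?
6

By the multiplication principle: 2 × 3 = 6.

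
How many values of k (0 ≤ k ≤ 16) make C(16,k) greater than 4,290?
7

Solution: Row 16 is unimodal and symmetric about k=16/2. C(16,4)=1,820 ≤ 4,290; C(16,5)=4,368 > 4,290; by symmetry C(16,k) > 4,290 for k = 5..11. That's 11 - 5 + 1 = 7 values.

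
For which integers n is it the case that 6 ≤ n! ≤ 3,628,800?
n! is strictly increasing; 3! = 6 and 10! = 3,628,800, so valid n = 3, 4, 5, 6, 7, 8, 9, 10.

Answer: 3, 4, 5, 6, 7, 8, 9, 10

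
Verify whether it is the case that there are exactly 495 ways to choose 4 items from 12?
C(12,4) = 495.

Answer: True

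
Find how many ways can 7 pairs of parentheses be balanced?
Using the Catalan number formula: C_n = C(2n, n) / (n+1)
C_7 = C(14, 7) / (7+1)
     = 3432 / 8
     = 429

Answer: 429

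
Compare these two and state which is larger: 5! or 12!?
5!=120, 12!=479,001,600. 12! > 5!.

Answer: 12!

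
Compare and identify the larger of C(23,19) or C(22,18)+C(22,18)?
C(22,18)+C(22,18)

Explanation: C(23,19)=8,855; C(22,18)+C(22,18)=7,315+7,315=14,630.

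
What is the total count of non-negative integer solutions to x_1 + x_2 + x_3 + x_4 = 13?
560

Solution: C(13+4-1, 4-1) = 560.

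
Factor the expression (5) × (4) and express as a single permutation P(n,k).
P(5,2) = 5!/(3)!

Explanation: Product of 2 consecutive descending integers starting at 5: P(5,2) = 5!/3! = 20.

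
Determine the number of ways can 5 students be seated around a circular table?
24

Working:
Circular arrangements: (5-1)! = 24.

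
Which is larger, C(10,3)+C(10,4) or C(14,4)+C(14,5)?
C(14,4)+C(14,5)
First=330, Second=3,003.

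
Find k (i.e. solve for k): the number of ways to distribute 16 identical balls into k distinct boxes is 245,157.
Stars and bars: the count is C(16+k−1, k−1), increasing in k. k=6: C(21,5) = 20,349, k=7: C(22,6) = 74,613, k=8: C(23,7) = 245,157 ✓. So k = 8.

Answer: 8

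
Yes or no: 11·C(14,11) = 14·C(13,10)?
Yes
Absorption identity k·C(n,k) = n·C(n-1,k-1). LHS = 11·364 = 4,004; RHS = 14·286 = 4,004.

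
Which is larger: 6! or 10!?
6!=720, 10!=3,628,800. 10! > 6!.
Final answer: 10!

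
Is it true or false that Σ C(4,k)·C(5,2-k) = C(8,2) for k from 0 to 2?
False

Solution: Vandermonde's identity gives C(9,2) = 36; RHS C(8,2) = 28.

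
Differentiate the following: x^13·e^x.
(13x^12 + x^13)e^x
Product rule: d/dx[x^13]·e^x + x^13·d/dx[e^x] = 13x^{12}e^x + x^13e^x.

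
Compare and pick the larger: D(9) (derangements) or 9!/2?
9!/2

D(9) = (9-1)·[D(8) + D(7)] = 8·[14,833 + 1,854] = 133,496; 9!/2 = 362,880/2 = 181,440.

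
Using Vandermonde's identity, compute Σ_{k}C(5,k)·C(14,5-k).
11,628

Solution: = C(5+14,5) = C(19,5) = 11,628.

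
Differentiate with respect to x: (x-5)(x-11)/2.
(2x - 16)/2

d/dx[(x-5)(x-11)] = (x-11) + (x-5) = 2x - 16. Dividing by 2 gives (2x - 16)/2.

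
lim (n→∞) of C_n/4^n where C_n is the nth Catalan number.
C_n ~ 4^n/(n^(3/2)√π), so n^0·C_n/4^n ~ n^(0 − 3/2)/√π → 0.
Final answer: 0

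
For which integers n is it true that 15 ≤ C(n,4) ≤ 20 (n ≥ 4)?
C(5,4)=5; C(6,4)=15; C(7,4)=35. So valid n = 6.
Final answer: 6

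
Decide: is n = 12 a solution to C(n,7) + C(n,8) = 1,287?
C(12,7) + C(12,8) = 792 + 495 = 1,287, which equals 1,287.
Final answer: Yes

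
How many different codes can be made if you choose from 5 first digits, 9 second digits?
45

Explanation: By the multiplication principle: 5 × 9 = 45.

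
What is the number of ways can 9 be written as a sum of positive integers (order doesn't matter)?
Pentagonal recurrence p(n) = p(n−1) + p(n−2) − p(n−5) − p(n−7) + …: p(9) = p(8) + p(7) − p(4) − p(2) = 22 + 15 − 5 − 2 = 30.
Final answer: 30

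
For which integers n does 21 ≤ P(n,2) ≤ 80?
6, 7, 8, 9

Solution: P(5,2)=20; P(6,2)=30; P(7,2)=42; P(8,2)=56; P(9,2)=72; P(10,2)=90. So valid n = 6, 7, 8, 9.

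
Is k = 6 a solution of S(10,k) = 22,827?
Yes
S(10,6) = 6·S(9,6) + S(9,5) = 6·2,646 + 6,951 = 22,827, which equals 22,827.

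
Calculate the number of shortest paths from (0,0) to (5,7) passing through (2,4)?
300
To (2,4): C(6,2)=15. From there: C(6,3)=20. Total: 300.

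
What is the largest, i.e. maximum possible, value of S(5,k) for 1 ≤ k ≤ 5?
25

Solution: Row S(5,k) for k = 1..5 (via S(n,k) = k·S(n−1,k) + S(n−1,k−1)): 1, 15, 25, 10, 1. The row is unimodal; maximum at k = 3: 25.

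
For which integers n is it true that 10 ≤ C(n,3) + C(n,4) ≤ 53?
5, 6

Working:
C(4,3)+C(4,4)=5; C(5,3)+C(5,4)=15; C(6,3)+C(6,4)=35; C(7,3)+C(7,4)=70. So valid n = 5, 6.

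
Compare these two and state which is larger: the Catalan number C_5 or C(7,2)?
C_5

C_5 = C(10,5)/(5+1) = 252/6 = 42; C(7,2) = 21.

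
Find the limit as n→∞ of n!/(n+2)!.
0

Explanation: n!/(n+2)! = 1/[(n+1)(n+2)] → 0 as n → ∞.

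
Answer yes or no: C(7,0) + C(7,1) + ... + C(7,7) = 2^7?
Yes

Reasoning: Binomial theorem with x = y = 1: Σ C(7,i) = (1+1)^7 = 2^7 = 128. The statement holds.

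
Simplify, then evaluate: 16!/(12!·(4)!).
This is C(16,12) = 1,820.

Answer: 1,820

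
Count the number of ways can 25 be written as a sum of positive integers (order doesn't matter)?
1,958
Pentagonal recurrence p(n) = p(n−1) + p(n−2) − p(n−5) − p(n−7) + …: p(25) = p(24) + p(23) − p(20) − p(18) + p(13) + p(10) − p(3) = 1,575 + 1,255 − 627 − 385 + 101 + 42 − 3 = 1,958.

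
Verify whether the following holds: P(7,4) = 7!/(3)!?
True
Permutation formula P(n,k) = n!/(n-k)!: 7!/3! = 5,040/6 = 840 = P(7,4). The statement holds.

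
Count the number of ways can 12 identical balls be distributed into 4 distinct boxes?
455

Solution: C(12+4-1, 4-1) = C(15, 3) = 455.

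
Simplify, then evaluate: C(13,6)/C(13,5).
4/3

Solution: C(n,k+1)/C(n,k) = (n−k)/(k+1). Here (13−5)/(5+1) = 8/6 = 4/3.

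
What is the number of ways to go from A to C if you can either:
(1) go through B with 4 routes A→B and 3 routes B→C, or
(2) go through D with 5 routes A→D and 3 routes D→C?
27

Working:
Route via B: 4×3=12. Route via D: 5×3=15. Total: 27.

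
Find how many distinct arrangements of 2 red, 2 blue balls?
6

Solution: Multinomial: 4!/(2! × 2!) = 6.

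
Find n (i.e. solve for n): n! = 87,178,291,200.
14

Reasoning: n! is strictly increasing. 12! = 479,001,600, 13! = 6,227,020,800, 14! = 87,178,291,200 ✓. So n = 14.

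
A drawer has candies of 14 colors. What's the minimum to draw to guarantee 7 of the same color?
Worst case: 6 of each = 84. One more: 85.

Answer: 85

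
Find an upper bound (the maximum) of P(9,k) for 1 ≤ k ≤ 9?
362,880

Explanation: P(9,k) increases in k, so maximum at k = 9: 9! = 362,880.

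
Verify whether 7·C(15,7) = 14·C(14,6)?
Absorption identity k·C(n,k) = n·C(n-1,k-1). LHS = 7·6435 = 45,045; RHS = 14·3003 = 42,042.

Answer: False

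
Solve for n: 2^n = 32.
2^5 = 32, so n = 5.

Answer: 5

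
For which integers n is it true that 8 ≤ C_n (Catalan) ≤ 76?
4, 5

C_3=5; C_4=14; C_5=42; C_6=132. So valid n = 4, 5.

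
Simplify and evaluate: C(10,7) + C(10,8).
165
By Pascal's identity: C(11,8) = 165.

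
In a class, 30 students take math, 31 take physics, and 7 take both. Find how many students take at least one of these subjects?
54

Working:
|A∪B| = |A|+|B|-|A∩B| = 30+31-7 = 54.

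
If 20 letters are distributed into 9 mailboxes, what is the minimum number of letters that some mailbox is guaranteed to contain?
3
Pigeonhole: ⌈20/9⌉ = 3.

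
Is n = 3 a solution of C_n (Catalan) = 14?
No

C_3 = C(6,3)/(3+1) = 20/4 = 5, which does not equal 14.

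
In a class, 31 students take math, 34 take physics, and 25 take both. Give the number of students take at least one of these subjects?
|A∪B| = |A|+|B|-|A∩B| = 31+34-25 = 40.

Answer: 40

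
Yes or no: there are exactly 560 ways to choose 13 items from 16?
Yes

Solution: C(16,13) = 560.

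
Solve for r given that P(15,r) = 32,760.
P(15,r) = 15·14·…·(15−r+1), a product of r factors. Multiplying down from 15: 15 = 15; 15·14 = 210; 15·14·13 = 2,730; 15·14·13·12 = 32,760 ✓ (4 factors). So r = 4.

Answer: 4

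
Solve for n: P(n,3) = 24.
4
P(n,3) = n(n−1)(n−2) is increasing in n; n(n−1)(n−2) ≈ (n−1)^3 = 24 gives n ≈ 3.9. Check: P(3,3) = 6, P(4,3) = 24 ✓. So n = 4.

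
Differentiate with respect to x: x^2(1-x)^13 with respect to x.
2x^1(1-x)^13 - 13x^2(1-x)^12
Product rule: 2x^{1}(1-x)^{13} + x^2·(-13)(1-x)^{12}.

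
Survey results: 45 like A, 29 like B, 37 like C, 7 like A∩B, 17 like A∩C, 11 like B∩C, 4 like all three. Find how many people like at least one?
80

|A∪B∪C| = 45+29+37-7-17-11+4 = 80.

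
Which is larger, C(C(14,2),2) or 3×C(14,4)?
C(C(14,2),2)

Working:
C(C(14,2),2)=4,095, 3×C(14,4)=3,003.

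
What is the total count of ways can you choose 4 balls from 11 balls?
C(11,4) = 11! / (4! × (11-4)!)
         = 11! / (4! × 7!)
         = 330

Answer: 330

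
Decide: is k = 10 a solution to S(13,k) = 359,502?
No
S(13,10) = 10·S(12,10) + S(12,9) = 10·1,705 + 22,275 = 39,325, which does not equal 359,502.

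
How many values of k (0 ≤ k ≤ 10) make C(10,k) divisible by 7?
Checking C(10,k) mod 7 for k = 0..10: divisible at k = 4, 5, 6. That's 3 values.
Final answer: 3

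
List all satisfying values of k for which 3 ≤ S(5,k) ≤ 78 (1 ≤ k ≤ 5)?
2, 3, 4

Reasoning: S(5,1)=1; S(5,2)=15; S(5,3)=25; S(5,4)=10; S(5,5)=1. So valid k = 2, 3, 4.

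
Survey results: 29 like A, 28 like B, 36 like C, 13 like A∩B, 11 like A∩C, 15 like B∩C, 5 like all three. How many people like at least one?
59

|A∪B∪C| = 29+28+36-13-11-15+5 = 59.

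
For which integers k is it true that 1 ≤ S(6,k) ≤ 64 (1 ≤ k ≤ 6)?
S(6,1)=1; S(6,2)=31; S(6,3)=90; S(6,4)=65; S(6,5)=15; S(6,6)=1. So valid k = 1, 2, 5, 6.
Final answer: 1, 2, 5, 6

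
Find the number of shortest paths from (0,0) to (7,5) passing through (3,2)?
350

Working:
To (3,2): C(5,3)=10. From there: C(7,4)=35. Total: 350.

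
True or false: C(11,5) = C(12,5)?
False

Explanation: LHS = C(11,5) = 462; RHS = C(12,5) = 792. 462 ≠ 792, so the statement does not hold.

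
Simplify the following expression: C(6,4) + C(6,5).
21

Reasoning: By Pascal's identity: C(7,5) = 21.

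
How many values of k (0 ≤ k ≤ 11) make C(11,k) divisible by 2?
Checking C(11,k) mod 2 for k = 0..11: divisible at k = 4, 5, 6, 7. That's 4 values.

Answer: 4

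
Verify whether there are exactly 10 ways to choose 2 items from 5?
True

C(5,2) = 10.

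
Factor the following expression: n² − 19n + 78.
(n − 6)(n − 13)

Seek roots whose sum is 19 and product is 78: (6, 13). So n² − 19n + 78 = (n − 6)(n − 13).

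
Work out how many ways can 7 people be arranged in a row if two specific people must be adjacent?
1,440
Treat pair as unit: (7-1)! arrangements × 2 internal orders = 1,440.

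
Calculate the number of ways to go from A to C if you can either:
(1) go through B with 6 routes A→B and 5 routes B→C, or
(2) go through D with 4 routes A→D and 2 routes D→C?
Route via B: 6×5=30. Route via D: 4×2=8. Total: 38.

Answer: 38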